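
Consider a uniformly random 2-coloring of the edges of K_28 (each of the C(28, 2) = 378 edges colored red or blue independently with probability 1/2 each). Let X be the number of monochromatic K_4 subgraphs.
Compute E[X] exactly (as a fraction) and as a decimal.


Let X = Σ_S X_S over the C(28, 4) = 20475 subsets S of size 4, where X_S = 1 if the K_4 on S is monochromatic.
For a fixed S, the K_4 on S has C(4, 2) = 6 edges. P[all 6 edges red] = (1/2)^6, and likewise for blue, so P[monochromatic] = 2·(1/2)^6 = 2^{1 − 6} = 1/32.
Summing: E[X] = C(28, 4) · 2^{1 − 6} = 20475 · 1/32 = 20475/32.
Numerically: E[X] ≈ 639.8438.

E[X] = C(28,4)·2^(1−C(4,2)) = 20475/32 ≈ 639.8438.


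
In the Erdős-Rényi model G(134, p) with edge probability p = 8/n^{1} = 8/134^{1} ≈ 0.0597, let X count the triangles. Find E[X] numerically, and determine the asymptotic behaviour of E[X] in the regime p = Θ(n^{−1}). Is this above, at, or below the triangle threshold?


Number of potential triangles: C(134, 3) = 392084.
Each occurs with probability p³ ≈ (0.0597)³ ≈ 2.12792e-04.
By linearity: E[X] = C(134, 3)·p³ ≈ 392084 · 2.12792e-04 ≈ 83.432.
Here α = 1, so p = 8/n is exactly at the triangle threshold p ~ 1/n. Asymptotically E[X] → c³/6 = 8³/6 = 256/3 ≈ 85.333, a bounded constant. In this regime the triangle count is asymptotically Poisson(c³/6).

E[X] ≈ 83.432; in regime p = Θ(1/n^{1}) E[X] stays bounded (at the triangle threshold p ~ 1/n).


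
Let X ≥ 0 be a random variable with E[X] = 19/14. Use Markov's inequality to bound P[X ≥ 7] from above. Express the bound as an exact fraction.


μ = E[X] = 19/14, a = 7.
Markov: P[X ≥ 7] ≤ μ/a = (19/14)/7 = 19/98.
Numerically: ≈ 0.193878.
(Since a = 7 > μ = 1.357143, the bound 19/98 is < 1 and informative.)

P[X ≥ 7] ≤ 19/98 ≈ 0.193878.


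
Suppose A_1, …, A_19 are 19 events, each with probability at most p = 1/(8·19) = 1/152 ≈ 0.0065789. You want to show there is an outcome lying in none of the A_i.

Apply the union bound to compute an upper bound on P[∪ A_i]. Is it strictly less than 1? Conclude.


Union bound: P[∪_{i=1}^{19} A_i] ≤ Σ_i P[A_i] ≤ 19·p = 19·(1/152) = 1/8.
Numerically: 1/8 ≈ 0.1250000.
Is 1/8 < 1? YES.
Since P[∪ A_i] ≤ 1/8 < 1, the complement has P[∩ A_i^c] ≥ 1 − 1/8 = 7/8 > 0, so some outcome avoids every A_i.

19·p = 1/8 ≈ 0.1250000; existence CERTIFIED by the union bound.


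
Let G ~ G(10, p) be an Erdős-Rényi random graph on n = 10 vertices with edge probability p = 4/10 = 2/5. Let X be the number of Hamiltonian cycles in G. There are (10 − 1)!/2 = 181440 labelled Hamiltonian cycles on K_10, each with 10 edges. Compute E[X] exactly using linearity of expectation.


K_10 has (10 − 1)!/2 = 181440 labelled Hamiltonian cycles.
For each such Hamiltonian cycle H, let X_H = 1 if all 10 edges of H are present in G. Then P[X_H = 1] = p^{10} = (2/5)^{10} = 1024/9765625.
By linearity of expectation: E[X] = Σ_H E[X_H] = 181440 · p^{10} = 181440 · 1024/9765625 = 37158912/1953125.
Numerically: E[X] ≈ 19.025.

E[X] = 181440 · (2/5)^{10} = 37158912/1953125 ≈ 19.025.


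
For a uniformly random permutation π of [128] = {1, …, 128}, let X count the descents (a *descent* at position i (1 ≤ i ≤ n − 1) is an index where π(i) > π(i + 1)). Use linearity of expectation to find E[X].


Write X = Σ X_I over i = 1, …, 127, with X_I the indicator of one descent.
There are 127 indicators.
For each fixed i, the pair (π(i), π(i+1)) is a uniformly random ordered pair of distinct values from {1, …, 128}; by symmetry P[π(i) > π(i+1)] = 1/2.
By linearity: E[X] = 127 · (1/2) = (128 − 1) · (1/2) = 127/2 ≈ 63.5000.

E[X] = 127/2 = 63.5000.


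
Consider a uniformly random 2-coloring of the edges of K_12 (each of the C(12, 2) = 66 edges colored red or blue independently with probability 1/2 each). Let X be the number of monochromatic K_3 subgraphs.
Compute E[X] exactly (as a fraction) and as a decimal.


Let X = Σ_S X_S over the C(12, 3) = 220 subsets S of size 3, where X_S = 1 if the K_3 on S is monochromatic.
For a fixed S, the K_3 on S has C(3, 2) = 3 edges. P[all 3 edges red] = (1/2)^3, and likewise for blue, so P[monochromatic] = 2·(1/2)^3 = 2^{1 − 3} = 1/4.
By linearity of expectation: E[X] = C(12, 3) · 2^{1 − 3} = 220 · 1/4 = 55.
Numerically: E[X] ≈ 55.0000.

E[X] = C(12,3)·2^(1−C(3,2)) = 55 ≈ 55.0000.


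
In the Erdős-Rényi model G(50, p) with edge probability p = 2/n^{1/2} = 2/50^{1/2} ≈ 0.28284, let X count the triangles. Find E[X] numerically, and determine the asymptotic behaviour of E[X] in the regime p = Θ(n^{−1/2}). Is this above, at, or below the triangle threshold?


Number of potential triangles: C(50, 3) = 19600.
Each occurs with probability p³ ≈ (0.28284)³ ≈ 2.2627417e-02.
By linearity: E[X] = C(50, 3)·p³ ≈ 19600 · 2.2627417e-02 ≈ 443.49737.
Since α = 1/2 < 1, p = c/n^{1/2} ≫ 1/n is above the triangle threshold p ~ 1/n. Asymptotically E[X] ~ (c³/6)·n^{3(1−α)} = (2³/6)·n^{1.5} → ∞; triangles are abundant w.h.p.

E[X] ≈ 443.49737; in regime p = Θ(1/n^{1/2}) E[X] diverges (above the triangle threshold p ~ 1/n).


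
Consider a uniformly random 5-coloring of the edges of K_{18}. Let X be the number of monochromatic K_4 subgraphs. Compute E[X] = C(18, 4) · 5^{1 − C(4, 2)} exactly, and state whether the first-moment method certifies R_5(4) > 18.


E[X] = C(18, 4) · 5^{1 − 6} = 3060 · 5^{−5} = 3060/3125.
As a reduced fraction: E[X] = 612/625 ≈ 0.9792000.
Is E[X] < 1? YES.
Since E[X] < 1, there exists a 5-coloring of K_{18} with no monochromatic K_4; hence R_5(4) > 18.

E[X] = 612/625 ≈ 0.9792000; E[X] < 1, so R_5(4) > 18.


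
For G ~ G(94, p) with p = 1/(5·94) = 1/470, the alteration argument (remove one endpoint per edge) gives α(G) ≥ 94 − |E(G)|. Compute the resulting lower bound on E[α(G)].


E[|E(G)|] = C(94, 2)·p = 4371 · (1/470) = 93/10.
E[α(G)] ≥ n − E[|E(G)|] = 94 − 93/10 = 847/10.
Numerically: ≈ 84.7000.
(This is only a lower bound; the true E[α(G)] may be larger.)

E[α(G)] ≥ 847/10 ≈ 84.7000.


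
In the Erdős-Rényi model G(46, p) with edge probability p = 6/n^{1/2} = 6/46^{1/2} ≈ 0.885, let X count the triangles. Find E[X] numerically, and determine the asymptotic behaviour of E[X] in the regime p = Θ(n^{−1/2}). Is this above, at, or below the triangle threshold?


Number of potential triangles: C(46, 3) = 15180.
Each occurs with probability p³ ≈ (0.885)³ ≈ 6.92336e-01.
By linearity: E[X] = C(46, 3)·p³ ≈ 15180 · 6.92336e-01 ≈ 10509.663.
Since α = 1/2 < 1, p = c/n^{1/2} ≫ 1/n is above the triangle threshold p ~ 1/n. Asymptotically E[X] ~ (c³/6)·n^{3(1−α)} = (6³/6)·n^{1.5} → ∞; triangles are abundant w.h.p.

E[X] ≈ 10509.663; in regime p = Θ(1/n^{1/2}) E[X] diverges (above the triangle threshold p ~ 1/n).


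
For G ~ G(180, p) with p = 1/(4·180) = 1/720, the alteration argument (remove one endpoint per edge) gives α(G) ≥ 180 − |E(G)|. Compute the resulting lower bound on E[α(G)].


E[|E(G)|] = C(180, 2)·p = 16110 · (1/720) = 179/8.
E[α(G)] ≥ n − E[|E(G)|] = 180 − 179/8 = 1261/8.
Numerically: ≈ 157.625.
(This is only a lower bound; the true E[α(G)] may be larger.)

E[α(G)] ≥ 1261/8 ≈ 157.625.


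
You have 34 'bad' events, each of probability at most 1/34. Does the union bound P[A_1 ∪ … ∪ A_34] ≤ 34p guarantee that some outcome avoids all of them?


Union bound: P[∪_{i=1}^{34} A_i] ≤ Σ_i P[A_i] ≤ 34·p = 34·(1/34) = 1.
Numerically: 1 ≈ 1.0000.
Is 1 < 1? NO.
Since the bound 1 is ≥ 1, the union bound is uninformative here; it does NOT by itself certify existence.

34·p = 1 ≈ 1.0000; existence NOT certified by the union bound.


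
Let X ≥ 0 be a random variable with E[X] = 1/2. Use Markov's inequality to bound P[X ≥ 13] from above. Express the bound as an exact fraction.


μ = E[X] = 1/2, a = 13.
Markov: P[X ≥ 13] ≤ μ/a = (1/2)/13 = 1/26.
Numerically: ≈ 0.03846.
(Since a = 13 > μ = 0.50000, the bound 1/26 is < 1 and informative.)

P[X ≥ 13] ≤ 1/26 ≈ 0.03846.


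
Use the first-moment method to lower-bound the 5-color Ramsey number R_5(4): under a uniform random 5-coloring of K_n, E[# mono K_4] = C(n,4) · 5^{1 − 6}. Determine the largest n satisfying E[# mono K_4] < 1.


We need C(n, 4) · 5^{1 − 6} < 1, i.e. C(n, 4) < 5^{6 − 1} = 3125.
Check values of n near the boundary:
  n = 16: C(16, 4) = 1820; 1820 < 3125? YES
  n = 17: C(17, 4) = 2380; 2380 < 3125? YES
  n = 18: C(18, 4) = 3060; 3060 < 3125? YES
  n = 19: C(19, 4) = 3876; 3876 < 3125? NO
  n = 20: C(20, 4) = 4845; 4845 < 3125? NO
The largest n with C(n, 4) < 3125 is n = 18 (where E[X] = 612/625 ≈ 0.979200). Hence R_5(4) > 18, i.e. R_5(4) ≥ 19.

Largest n = 18; hence R_5(4) > 18.


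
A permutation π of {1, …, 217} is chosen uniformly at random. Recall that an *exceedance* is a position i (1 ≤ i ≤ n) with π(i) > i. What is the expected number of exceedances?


Write X = Σ_{i=1}^{217} X_i, where X_i = 1_{π(i) > i}.
For each fixed i, π(i) is uniform over {1, …, 217} (marginal of a uniform permutation), so P[π(i) > i] = (n − i)/n. Summing: Σ_{i=1}^{217} (n − i)/n = (0 + 1 + … + 216)/217 = 217(217 − 1)/(2·217) = (217 − 1)/2.
Hence E[X] = Σ_{i=1}^{217} (217 − i)/217 = 108 ≈ 108.000000.

E[X] = 108 = 108.000000.


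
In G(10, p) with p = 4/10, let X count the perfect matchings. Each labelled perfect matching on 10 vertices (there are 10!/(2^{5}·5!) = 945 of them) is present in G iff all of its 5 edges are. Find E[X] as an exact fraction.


K_10 has 10!/(2^{5}·5!) = 945 labelled perfect matchings.
For each such perfect matching H, let X_H = 1 if all 5 edges of H are present in G. Then P[X_H = 1] = p^{5} = (2/5)^{5} = 32/3125.
By linearity of expectation: E[X] = Σ_H E[X_H] = 945 · p^{5} = 945 · 32/3125 = 6048/625.
Numerically: E[X] ≈ 9.677.

E[X] = 945 · (2/5)^{5} = 6048/625 ≈ 9.677.


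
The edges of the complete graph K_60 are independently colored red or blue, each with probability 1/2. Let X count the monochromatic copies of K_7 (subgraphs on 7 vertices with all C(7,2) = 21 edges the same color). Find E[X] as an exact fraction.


Let X = Σ_S X_S over the C(60, 7) = 386206920 subsets S of size 7, where X_S = 1 if the K_7 on S is monochromatic.
For a fixed S, the K_7 on S has C(7, 2) = 21 edges. P[all 21 edges red] = (1/2)^21, and likewise for blue, so P[monochromatic] = 2·(1/2)^21 = 2^{1 − 21} = 1/1048576.
Summing: E[X] = C(60, 7) · 2^{1 − 21} = 386206920 · 1/1048576 = 48275865/131072.
Numerically: E[X] ≈ 368.3156.

E[X] = C(60,7)·2^(1−C(7,2)) = 48275865/131072 ≈ 368.3156.


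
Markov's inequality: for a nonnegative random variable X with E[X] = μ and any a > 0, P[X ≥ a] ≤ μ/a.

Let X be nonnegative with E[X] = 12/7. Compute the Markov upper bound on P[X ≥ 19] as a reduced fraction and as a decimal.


μ = E[X] = 12/7, a = 19.
Markov: P[X ≥ 19] ≤ μ/a = (12/7)/19 = 12/133.
Numerically: ≈ 0.09023.
(Since a = 19 > μ = 1.71429, the bound 12/133 is < 1 and informative.)

P[X ≥ 19] ≤ 12/133 ≈ 0.09023.


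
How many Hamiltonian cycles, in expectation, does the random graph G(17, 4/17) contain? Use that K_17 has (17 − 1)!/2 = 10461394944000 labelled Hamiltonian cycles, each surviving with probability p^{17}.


K_17 has (17 − 1)!/2 = 10461394944000 labelled Hamiltonian cycles.
For each such Hamiltonian cycle H, let X_H = 1 if all 17 edges of H are present in G. Then P[X_H = 1] = p^{17} = (4/17)^{17} = 17179869184/827240261886336764177.
By linearity: E[X] = Σ_H E[X_H] = 10461394944000 · p^{17} = 10461394944000 · 17179869184/827240261886336764177 = 179725396620079005696000/827240261886336764177.
Numerically: E[X] ≈ 217.3.

E[X] = 10461394944000 · (4/17)^{17} = 179725396620079005696000/827240261886336764177 ≈ 217.3.


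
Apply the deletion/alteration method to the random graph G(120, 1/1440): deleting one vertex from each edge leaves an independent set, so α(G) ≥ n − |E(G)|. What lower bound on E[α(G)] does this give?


E[|E(G)|] = C(120, 2)·p = 7140 · (1/1440) = 119/24.
E[α(G)] ≥ n − E[|E(G)|] = 120 − 119/24 = 2761/24.
Numerically: ≈ 115.041667.
(This is only a lower bound; the true E[α(G)] may be larger.)

E[α(G)] ≥ 2761/24 ≈ 115.041667.


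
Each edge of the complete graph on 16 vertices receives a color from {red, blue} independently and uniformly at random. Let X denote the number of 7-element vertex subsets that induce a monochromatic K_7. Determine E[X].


Let X = Σ_S X_S over the C(16, 7) = 11440 subsets S of size 7, where X_S = 1 if the K_7 on S is monochromatic.
For a fixed S, the K_7 on S has C(7, 2) = 21 edges. P[all 21 edges red] = (1/2)^21, and likewise for blue, so P[monochromatic] = 2·(1/2)^21 = 2^{1 − 21} = 1/1048576.
By linearity of expectation: E[X] = C(16, 7) · 2^{1 − 21} = 11440 · 1/1048576 = 715/65536.
Numerically: E[X] ≈ 0.0109.

E[X] = C(16,7)·2^(1−C(7,2)) = 715/65536 ≈ 0.0109.


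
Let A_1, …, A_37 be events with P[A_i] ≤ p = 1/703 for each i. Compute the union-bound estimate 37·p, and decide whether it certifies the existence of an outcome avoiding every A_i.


Union bound: P[∪_{i=1}^{37} A_i] ≤ Σ_i P[A_i] ≤ 37·p = 37·(1/703) = 1/19.
Numerically: 1/19 ≈ 0.053.
Is 1/19 < 1? YES.
Since P[∪ A_i] ≤ 1/19 < 1, the complement has P[∩ A_i^c] ≥ 1 − 1/19 = 18/19 > 0, so some outcome avoids every A_i.

37·p = 1/19 ≈ 0.053; existence CERTIFIED by the union bound.


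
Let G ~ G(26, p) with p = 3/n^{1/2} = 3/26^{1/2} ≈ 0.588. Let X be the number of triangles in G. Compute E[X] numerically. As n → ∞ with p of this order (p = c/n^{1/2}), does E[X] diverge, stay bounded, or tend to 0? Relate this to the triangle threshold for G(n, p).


Number of potential triangles: C(26, 3) = 2600.
Each occurs with probability p³ ≈ (0.588)³ ≈ 2.03659e-01.
By linearity: E[X] = C(26, 3)·p³ ≈ 2600 · 2.03659e-01 ≈ 529.514.
Since α = 1/2 < 1, p = c/n^{1/2} ≫ 1/n is above the triangle threshold p ~ 1/n. Asymptotically E[X] ~ (c³/6)·n^{3(1−α)} = (3³/6)·n^{1.5} → ∞; triangles are abundant w.h.p.

E[X] ≈ 529.514; in regime p = Θ(1/n^{1/2}) E[X] diverges (above the triangle threshold p ~ 1/n).


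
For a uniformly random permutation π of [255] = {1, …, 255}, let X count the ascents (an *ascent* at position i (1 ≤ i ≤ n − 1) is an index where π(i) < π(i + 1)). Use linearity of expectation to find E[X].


Write X = Σ X_I over i = 1, …, 254, with X_I the indicator of one ascent.
There are 254 indicators.
For each fixed i, the pair (π(i), π(i+1)) is a uniformly random ordered pair of distinct values from {1, …, 255}; by symmetry P[π(i) < π(i+1)] = 1/2.
By linearity: E[X] = 254 · (1/2) = (255 − 1) · (1/2) = 127 ≈ 127.0000.

E[X] = 127 = 127.0000.


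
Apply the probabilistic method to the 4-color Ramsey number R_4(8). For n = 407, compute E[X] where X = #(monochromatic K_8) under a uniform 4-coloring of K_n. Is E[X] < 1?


E[X] = C(407, 8) · 4^{1 − 28} = 17424959239309050 · 4^{−27} = 17424959239309050/18014398509481984.
As a reduced fraction: E[X] = 8712479619654525/9007199254740992 ≈ 0.9672795.
Is E[X] < 1? YES.
Since E[X] < 1, there exists a 4-coloring of K_{407} with no monochromatic K_8; hence R_4(8) > 407.

E[X] = 8712479619654525/9007199254740992 ≈ 0.9672795; E[X] < 1, so R_4(8) > 407.


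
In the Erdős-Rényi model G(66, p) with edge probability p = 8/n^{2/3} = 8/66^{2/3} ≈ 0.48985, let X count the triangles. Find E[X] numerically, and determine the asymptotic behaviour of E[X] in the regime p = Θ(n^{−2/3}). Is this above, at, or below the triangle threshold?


Number of potential triangles: C(66, 3) = 45760.
Each occurs with probability p³ ≈ (0.48985)³ ≈ 1.1753903e-01.
By linearity: E[X] = C(66, 3)·p³ ≈ 45760 · 1.1753903e-01 ≈ 5378.58586.
Since α = 2/3 < 1, p = c/n^{2/3} ≫ 1/n is above the triangle threshold p ~ 1/n. Asymptotically E[X] ~ (c³/6)·n^{3(1−α)} = (8³/6)·n^{1} → ∞; triangles are abundant w.h.p.

E[X] ≈ 5378.58586; in regime p = Θ(1/n^{2/3}) E[X] diverges (above the triangle threshold p ~ 1/n).


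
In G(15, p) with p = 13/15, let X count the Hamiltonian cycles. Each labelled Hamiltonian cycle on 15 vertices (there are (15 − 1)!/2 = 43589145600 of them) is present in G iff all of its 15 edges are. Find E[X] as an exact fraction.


K_15 has (15 − 1)!/2 = 43589145600 labelled Hamiltonian cycles.
For each such Hamiltonian cycle H, let X_H = 1 if all 15 edges of H are present in G. Then P[X_H = 1] = p^{15} = (13/15)^{15} = 51185893014090757/437893890380859375.
By linearity: E[X] = Σ_H E[X_H] = 43589145600 · p^{15} = 43589145600 · 51185893014090757/437893890380859375 = 367267381606127548722176/72081298828125.
Numerically: E[X] ≈ 5.0952e+09.

E[X] = 43589145600 · (13/15)^{15} = 367267381606127548722176/72081298828125 ≈ 5.0952e+09.


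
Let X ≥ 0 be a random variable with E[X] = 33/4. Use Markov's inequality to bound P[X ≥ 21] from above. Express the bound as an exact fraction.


μ = E[X] = 33/4, a = 21.
Markov: P[X ≥ 21] ≤ μ/a = (33/4)/21 = 11/28.
Numerically: ≈ 0.3929.
(Since a = 21 > μ = 8.2500, the bound 11/28 is < 1 and informative.)

P[X ≥ 21] ≤ 11/28 ≈ 0.3929.


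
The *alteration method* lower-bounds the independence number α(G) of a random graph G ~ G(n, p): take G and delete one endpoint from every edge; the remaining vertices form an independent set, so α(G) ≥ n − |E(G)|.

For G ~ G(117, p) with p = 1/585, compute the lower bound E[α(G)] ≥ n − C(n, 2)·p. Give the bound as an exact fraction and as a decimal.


E[|E(G)|] = C(117, 2)·p = 6786 · (1/585) = 58/5.
E[α(G)] ≥ n − E[|E(G)|] = 117 − 58/5 = 527/5.
Numerically: ≈ 105.400.
(This is only a lower bound; the true E[α(G)] may be larger.)

E[α(G)] ≥ 527/5 ≈ 105.400.


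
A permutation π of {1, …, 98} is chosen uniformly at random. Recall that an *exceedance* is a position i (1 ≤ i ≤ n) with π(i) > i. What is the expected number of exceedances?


Write X = Σ_{i=1}^{98} X_i, where X_i = 1_{π(i) > i}.
For each fixed i, π(i) is uniform over {1, …, 98} (marginal of a uniform permutation), so P[π(i) > i] = (n − i)/n. Summing: Σ_{i=1}^{98} (n − i)/n = (0 + 1 + … + 97)/98 = 98(98 − 1)/(2·98) = (98 − 1)/2.
Hence E[X] = Σ_{i=1}^{98} (98 − i)/98 = 97/2 ≈ 48.500.

E[X] = 97/2 = 48.500.


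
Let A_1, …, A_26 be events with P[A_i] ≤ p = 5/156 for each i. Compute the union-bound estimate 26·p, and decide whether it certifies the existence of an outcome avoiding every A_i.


Union bound: P[∪_{i=1}^{26} A_i] ≤ Σ_i P[A_i] ≤ 26·p = 26·(5/156) = 5/6.
Numerically: 5/6 ≈ 0.833.
Is 5/6 < 1? YES.
Since P[∪ A_i] ≤ 5/6 < 1, the complement has P[∩ A_i^c] ≥ 1 − 5/6 = 1/6 > 0, so some outcome avoids every A_i.

26·p = 5/6 ≈ 0.833; existence CERTIFIED by the union bound.


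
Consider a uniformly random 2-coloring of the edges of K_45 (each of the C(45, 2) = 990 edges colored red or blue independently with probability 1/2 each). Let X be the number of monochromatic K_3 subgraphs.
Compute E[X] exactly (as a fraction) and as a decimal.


Let X = Σ_S X_S over the C(45, 3) = 14190 subsets S of size 3, where X_S = 1 if the K_3 on S is monochromatic.
For a fixed S, the K_3 on S has C(3, 2) = 3 edges. P[all 3 edges red] = (1/2)^3, and likewise for blue, so P[monochromatic] = 2·(1/2)^3 = 2^{1 − 3} = 1/4.
By linearity: E[X] = C(45, 3) · 2^{1 − 3} = 14190 · 1/4 = 7095/2.
Numerically: E[X] ≈ 3547.50000.

E[X] = C(45,3)·2^(1−C(3,2)) = 7095/2 ≈ 3547.50000.


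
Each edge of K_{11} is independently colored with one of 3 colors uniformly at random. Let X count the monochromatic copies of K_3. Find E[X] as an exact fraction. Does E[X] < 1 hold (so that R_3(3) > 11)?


E[X] = C(11, 3) · 3^{1 − 3} = 165 · 3^{−2} = 165/9.
As a reduced fraction: E[X] = 55/3 ≈ 18.3333.
Is E[X] < 1? NO.
Since E[X] ≥ 1, the first-moment bound is inconclusive at n = 11; it does NOT by itself certify R_3(3) > 11.

E[X] = 55/3 ≈ 18.3333; E[X] ≥ 1; first-moment method inconclusive here.


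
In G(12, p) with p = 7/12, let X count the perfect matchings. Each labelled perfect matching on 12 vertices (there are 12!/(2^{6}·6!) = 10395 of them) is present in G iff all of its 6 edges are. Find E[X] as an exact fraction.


K_12 has 12!/(2^{6}·6!) = 10395 labelled perfect matchings.
For each such perfect matching H, let X_H = 1 if all 6 edges of H are present in G. Then P[X_H = 1] = p^{6} = (7/12)^{6} = 117649/2985984.
By linearity: E[X] = Σ_H E[X_H] = 10395 · p^{6} = 10395 · 117649/2985984 = 45294865/110592.
Numerically: E[X] ≈ 409.6.

E[X] = 10395 · (7/12)^{6} = 45294865/110592 ≈ 409.6.


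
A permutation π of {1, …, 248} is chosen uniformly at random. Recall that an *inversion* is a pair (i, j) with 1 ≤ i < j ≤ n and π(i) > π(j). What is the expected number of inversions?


Write X = Σ X_I over the C(248, 2) = 30628 pairs i < j, with X_I the indicator of one inversion.
There are 30628 indicators.
For each fixed pair i < j, the values π(i) and π(j) are two distinct elements of {1, …, 248} in uniformly random order; by symmetry P[π(i) > π(j)] = 1/2.
By linearity: E[X] = 30628 · (1/2) = C(248, 2) · (1/2) = 30628/2 = 15314 ≈ 15314.00000.

E[X] = 15314 = 15314.00000.


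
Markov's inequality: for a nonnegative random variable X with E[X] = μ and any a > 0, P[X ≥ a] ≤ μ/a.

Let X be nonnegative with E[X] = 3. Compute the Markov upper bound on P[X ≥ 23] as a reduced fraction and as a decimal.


μ = E[X] = 3, a = 23.
Markov: P[X ≥ 23] ≤ μ/a = (3)/23 = 3/23.
Numerically: ≈ 0.130.
(Since a = 23 > μ = 3.000, the bound 3/23 is < 1 and informative.)

P[X ≥ 23] ≤ 3/23 ≈ 0.130.


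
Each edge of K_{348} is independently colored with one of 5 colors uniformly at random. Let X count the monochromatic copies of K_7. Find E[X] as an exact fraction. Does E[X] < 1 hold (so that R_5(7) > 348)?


E[X] = C(348, 7) · 5^{1 − 21} = 115412286408552 · 5^{−20} = 115412286408552/95367431640625.
As a reduced fraction: E[X] = 115412286408552/95367431640625 ≈ 1.210186.
Is E[X] < 1? NO.
Since E[X] ≥ 1, the first-moment bound is inconclusive at n = 348; it does NOT by itself certify R_5(7) > 348.

E[X] = 115412286408552/95367431640625 ≈ 1.210186; E[X] ≥ 1; first-moment method inconclusive here.


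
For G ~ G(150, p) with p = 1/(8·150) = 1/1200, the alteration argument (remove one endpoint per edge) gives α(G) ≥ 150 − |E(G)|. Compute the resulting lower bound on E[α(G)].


E[|E(G)|] = C(150, 2)·p = 11175 · (1/1200) = 149/16.
E[α(G)] ≥ n − E[|E(G)|] = 150 − 149/16 = 2251/16.
Numerically: ≈ 140.6875.
(This is only a lower bound; the true E[α(G)] may be larger.)

E[α(G)] ≥ 2251/16 ≈ 140.6875.


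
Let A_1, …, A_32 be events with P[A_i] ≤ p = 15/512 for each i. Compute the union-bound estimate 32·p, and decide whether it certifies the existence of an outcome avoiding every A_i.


Union bound: P[∪_{i=1}^{32} A_i] ≤ Σ_i P[A_i] ≤ 32·p = 32·(15/512) = 15/16.
Numerically: 15/16 ≈ 0.93750.
Is 15/16 < 1? YES.
Since P[∪ A_i] ≤ 15/16 < 1, the complement has P[∩ A_i^c] ≥ 1 − 15/16 = 1/16 > 0, so some outcome avoids every A_i.

32·p = 15/16 ≈ 0.93750; existence CERTIFIED by the union bound.


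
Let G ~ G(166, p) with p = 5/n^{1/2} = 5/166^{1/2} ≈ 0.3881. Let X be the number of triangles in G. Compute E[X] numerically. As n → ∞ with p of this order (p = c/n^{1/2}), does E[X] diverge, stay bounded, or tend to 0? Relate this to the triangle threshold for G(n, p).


Number of potential triangles: C(166, 3) = 748660.
Each occurs with probability p³ ≈ (0.3881)³ ≈ 5.844507e-02.
By linearity: E[X] = C(166, 3)·p³ ≈ 748660 · 5.844507e-02 ≈ 43755.4859.
Since α = 1/2 < 1, p = c/n^{1/2} ≫ 1/n is above the triangle threshold p ~ 1/n. Asymptotically E[X] ~ (c³/6)·n^{3(1−α)} = (5³/6)·n^{1.5} → ∞; triangles are abundant w.h.p.

E[X] ≈ 43755.4859; in regime p = Θ(1/n^{1/2}) E[X] diverges (above the triangle threshold p ~ 1/n).


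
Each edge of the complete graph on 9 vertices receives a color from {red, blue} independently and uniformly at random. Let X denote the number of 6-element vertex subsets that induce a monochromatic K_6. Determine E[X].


Let X = Σ_S X_S over the C(9, 6) = 84 subsets S of size 6, where X_S = 1 if the K_6 on S is monochromatic.
For a fixed S, the K_6 on S has C(6, 2) = 15 edges. P[all 15 edges red] = (1/2)^15, and likewise for blue, so P[monochromatic] = 2·(1/2)^15 = 2^{1 − 15} = 1/16384.
Summing: E[X] = C(9, 6) · 2^{1 − 15} = 84 · 1/16384 = 21/4096.
Numerically: E[X] ≈ 0.0051.

E[X] = C(9,6)·2^(1−C(6,2)) = 21/4096 ≈ 0.0051.


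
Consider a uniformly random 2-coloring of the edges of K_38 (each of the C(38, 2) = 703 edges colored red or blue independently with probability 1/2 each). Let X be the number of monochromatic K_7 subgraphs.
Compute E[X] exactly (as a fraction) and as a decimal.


Let X = Σ_S X_S over the C(38, 7) = 12620256 subsets S of size 7, where X_S = 1 if the K_7 on S is monochromatic.
For a fixed S, the K_7 on S has C(7, 2) = 21 edges. P[all 21 edges red] = (1/2)^21, and likewise for blue, so P[monochromatic] = 2·(1/2)^21 = 2^{1 − 21} = 1/1048576.
By linearity: E[X] = C(38, 7) · 2^{1 − 21} = 12620256 · 1/1048576 = 394383/32768.
Numerically: E[X] ≈ 12.035614.

E[X] = C(38,7)·2^(1−C(7,2)) = 394383/32768 ≈ 12.035614.


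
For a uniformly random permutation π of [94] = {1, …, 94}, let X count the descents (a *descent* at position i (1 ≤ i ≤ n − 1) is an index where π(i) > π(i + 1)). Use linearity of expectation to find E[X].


Write X = Σ X_I over i = 1, …, 93, with X_I the indicator of one descent.
There are 93 indicators.
For each fixed i, the pair (π(i), π(i+1)) is a uniformly random ordered pair of distinct values from {1, …, 94}; by symmetry P[π(i) > π(i+1)] = 1/2.
By linearity: E[X] = 93 · (1/2) = (94 − 1) · (1/2) = 93/2 ≈ 46.5000.

E[X] = 93/2 = 46.5000.


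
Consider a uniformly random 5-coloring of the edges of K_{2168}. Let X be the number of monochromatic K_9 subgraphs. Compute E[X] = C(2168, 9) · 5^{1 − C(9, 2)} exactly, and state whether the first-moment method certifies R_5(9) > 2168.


E[X] = C(2168, 9) · 5^{1 − 36} = 2867804175977929537095120 · 5^{−35} = 2867804175977929537095120/2910383045673370361328125.
As a reduced fraction: E[X] = 573560835195585907419024/582076609134674072265625 ≈ 0.985.
Is E[X] < 1? YES.
Since E[X] < 1, there exists a 5-coloring of K_{2168} with no monochromatic K_9; hence R_5(9) > 2168.

E[X] = 573560835195585907419024/582076609134674072265625 ≈ 0.985; E[X] < 1, so R_5(9) > 2168.


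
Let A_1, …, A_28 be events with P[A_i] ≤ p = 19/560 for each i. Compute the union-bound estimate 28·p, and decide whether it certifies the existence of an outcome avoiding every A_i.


Union bound: P[∪_{i=1}^{28} A_i] ≤ Σ_i P[A_i] ≤ 28·p = 28·(19/560) = 19/20.
Numerically: 19/20 ≈ 0.950000.
Is 19/20 < 1? YES.
Since P[∪ A_i] ≤ 19/20 < 1, the complement has P[∩ A_i^c] ≥ 1 − 19/20 = 1/20 > 0, so some outcome avoids every A_i.

28·p = 19/20 ≈ 0.950000; existence CERTIFIED by the union bound.


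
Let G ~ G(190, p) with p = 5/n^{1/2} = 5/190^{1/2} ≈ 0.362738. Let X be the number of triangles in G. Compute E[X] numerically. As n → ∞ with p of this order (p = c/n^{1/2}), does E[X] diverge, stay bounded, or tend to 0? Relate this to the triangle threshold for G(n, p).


Number of potential triangles: C(190, 3) = 1125180.
Each occurs with probability p³ ≈ (0.362738)³ ≈ 4.77287007e-02.
By linearity: E[X] = C(190, 3)·p³ ≈ 1125180 · 4.77287007e-02 ≈ 53703.379414.
Since α = 1/2 < 1, p = c/n^{1/2} ≫ 1/n is above the triangle threshold p ~ 1/n. Asymptotically E[X] ~ (c³/6)·n^{3(1−α)} = (5³/6)·n^{1.5} → ∞; triangles are abundant w.h.p.

E[X] ≈ 53703.379414; in regime p = Θ(1/n^{1/2}) E[X] diverges (above the triangle threshold p ~ 1/n).


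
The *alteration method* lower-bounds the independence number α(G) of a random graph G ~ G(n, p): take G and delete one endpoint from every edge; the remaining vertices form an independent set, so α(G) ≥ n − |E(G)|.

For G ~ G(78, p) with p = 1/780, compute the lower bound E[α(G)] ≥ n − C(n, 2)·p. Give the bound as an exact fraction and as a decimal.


E[|E(G)|] = C(78, 2)·p = 3003 · (1/780) = 77/20.
E[α(G)] ≥ n − E[|E(G)|] = 78 − 77/20 = 1483/20.
Numerically: ≈ 74.15000.
(This is only a lower bound; the true E[α(G)] may be larger.)

E[α(G)] ≥ 1483/20 ≈ 74.15000.


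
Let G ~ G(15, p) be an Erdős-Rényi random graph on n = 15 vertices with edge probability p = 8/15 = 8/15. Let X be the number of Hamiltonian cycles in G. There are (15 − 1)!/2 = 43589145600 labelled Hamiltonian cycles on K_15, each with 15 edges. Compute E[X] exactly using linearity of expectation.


K_15 has (15 − 1)!/2 = 43589145600 labelled Hamiltonian cycles.
For each such Hamiltonian cycle H, let X_H = 1 if all 15 edges of H are present in G. Then P[X_H = 1] = p^{15} = (8/15)^{15} = 35184372088832/437893890380859375.
By linearity: E[X] = Σ_H E[X_H] = 43589145600 · p^{15} = 43589145600 · 35184372088832/437893890380859375 = 252453780711880523776/72081298828125.
Numerically: E[X] ≈ 3.502e+06.

E[X] = 43589145600 · (8/15)^{15} = 252453780711880523776/72081298828125 ≈ 3.502e+06.


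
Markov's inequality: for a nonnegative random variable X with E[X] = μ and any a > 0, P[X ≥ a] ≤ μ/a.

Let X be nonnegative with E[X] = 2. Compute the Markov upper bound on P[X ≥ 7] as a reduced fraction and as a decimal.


μ = E[X] = 2, a = 7.
Markov: P[X ≥ 7] ≤ μ/a = (2)/7 = 2/7.
Numerically: ≈ 0.28571.
(Since a = 7 > μ = 2.00000, the bound 2/7 is < 1 and informative.)

P[X ≥ 7] ≤ 2/7 ≈ 0.28571.


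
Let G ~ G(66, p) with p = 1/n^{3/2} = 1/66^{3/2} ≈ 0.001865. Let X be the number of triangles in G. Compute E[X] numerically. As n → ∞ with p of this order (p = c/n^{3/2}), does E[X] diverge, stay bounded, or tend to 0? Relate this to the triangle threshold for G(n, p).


Number of potential triangles: C(66, 3) = 45760.
Each occurs with probability p³ ≈ (0.001865)³ ≈ 6.487125e-09.
By linearity: E[X] = C(66, 3)·p³ ≈ 45760 · 6.487125e-09 ≈ 0.0003.
Since α = 3/2 > 1, p = c/n^{3/2} = o(1/n) is below the triangle threshold p ~ 1/n. Asymptotically E[X] ~ (c³/6)·n^{3(1−α)} = (1³/6)·n^{-1.5} → 0, so by Markov's inequality G has no triangles w.h.p.

E[X] ≈ 0.0003; in regime p = Θ(1/n^{3/2}) E[X] tends to 0 (below the triangle threshold p ~ 1/n).


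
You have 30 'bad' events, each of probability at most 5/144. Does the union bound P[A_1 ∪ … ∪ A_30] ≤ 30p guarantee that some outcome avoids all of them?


Union bound: P[∪_{i=1}^{30} A_i] ≤ Σ_i P[A_i] ≤ 30·p = 30·(5/144) = 25/24.
Numerically: 25/24 ≈ 1.04167.
Is 25/24 < 1? NO.
Since the bound 25/24 is ≥ 1, the union bound is uninformative here; it does NOT by itself certify existence.

30·p = 25/24 ≈ 1.04167; existence NOT certified by the union bound.


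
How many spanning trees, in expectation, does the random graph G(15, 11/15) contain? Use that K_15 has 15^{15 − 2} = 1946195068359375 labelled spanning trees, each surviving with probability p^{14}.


K_15 has 15^{15 − 2} = 1946195068359375 labelled spanning trees.
For each such spanning tree H, let X_H = 1 if all 14 edges of H are present in G. Then P[X_H = 1] = p^{14} = (11/15)^{14} = 379749833583241/29192926025390625.
Summing the indicators: E[X] = Σ_H E[X_H] = 1946195068359375 · p^{14} = 1946195068359375 · 379749833583241/29192926025390625 = 379749833583241/15.
Numerically: E[X] ≈ 2.53167e+13.

E[X] = 1946195068359375 · (11/15)^{14} = 379749833583241/15 ≈ 2.53167e+13.


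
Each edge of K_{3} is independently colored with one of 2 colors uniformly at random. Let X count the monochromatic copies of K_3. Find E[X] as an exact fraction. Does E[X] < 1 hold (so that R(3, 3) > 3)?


E[X] = C(3, 3) · 2^{1 − 3} = 1 · 2^{−2} = 1/4.
As a reduced fraction: E[X] = 1/4 ≈ 0.2500.
Is E[X] < 1? YES.
Since E[X] < 1, there exists a 2-coloring of K_{3} with no monochromatic K_3; hence R(3, 3) > 3.

E[X] = 1/4 ≈ 0.2500; E[X] < 1, so R(3, 3) > 3.


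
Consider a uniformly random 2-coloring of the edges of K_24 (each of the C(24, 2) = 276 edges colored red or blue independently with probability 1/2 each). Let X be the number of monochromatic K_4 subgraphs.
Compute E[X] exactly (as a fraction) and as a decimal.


Let X = Σ_S X_S over the C(24, 4) = 10626 subsets S of size 4, where X_S = 1 if the K_4 on S is monochromatic.
For a fixed S, the K_4 on S has C(4, 2) = 6 edges. P[all 6 edges red] = (1/2)^6, and likewise for blue, so P[monochromatic] = 2·(1/2)^6 = 2^{1 − 6} = 1/32.
By linearity: E[X] = C(24, 4) · 2^{1 − 6} = 10626 · 1/32 = 5313/16.
Numerically: E[X] ≈ 332.0625.

E[X] = C(24,4)·2^(1−C(4,2)) = 5313/16 ≈ 332.0625.


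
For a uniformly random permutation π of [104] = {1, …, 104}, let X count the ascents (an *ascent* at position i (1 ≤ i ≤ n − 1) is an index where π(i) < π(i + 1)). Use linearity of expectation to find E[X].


Write X = Σ X_I over i = 1, …, 103, with X_I the indicator of one ascent.
There are 103 indicators.
For each fixed i, the pair (π(i), π(i+1)) is a uniformly random ordered pair of distinct values from {1, …, 104}; by symmetry P[π(i) < π(i+1)] = 1/2.
By linearity: E[X] = 103 · (1/2) = (104 − 1) · (1/2) = 103/2 ≈ 51.5000.

E[X] = 103/2 = 51.5000.


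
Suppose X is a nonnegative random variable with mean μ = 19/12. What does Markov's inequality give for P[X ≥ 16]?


μ = E[X] = 19/12, a = 16.
Markov: P[X ≥ 16] ≤ μ/a = (19/12)/16 = 19/192.
Numerically: ≈ 0.09896.
(Since a = 16 > μ = 1.58333, the bound 19/192 is < 1 and informative.)

P[X ≥ 16] ≤ 19/192 ≈ 0.09896.


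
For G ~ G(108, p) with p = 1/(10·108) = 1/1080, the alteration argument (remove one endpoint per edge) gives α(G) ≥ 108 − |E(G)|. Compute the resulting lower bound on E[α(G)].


E[|E(G)|] = C(108, 2)·p = 5778 · (1/1080) = 107/20.
E[α(G)] ≥ n − E[|E(G)|] = 108 − 107/20 = 2053/20.
Numerically: ≈ 102.650000.
(This is only a lower bound; the true E[α(G)] may be larger.)

E[α(G)] ≥ 2053/20 ≈ 102.650000.


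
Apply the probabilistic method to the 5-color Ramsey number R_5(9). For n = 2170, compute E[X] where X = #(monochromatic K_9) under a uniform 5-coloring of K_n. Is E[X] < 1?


E[X] = C(2170, 9) · 5^{1 − 36} = 2891746779868845075610510 · 5^{−35} = 2891746779868845075610510/2910383045673370361328125.
As a reduced fraction: E[X] = 578349355973769015122102/582076609134674072265625 ≈ 0.994.
Is E[X] < 1? YES.
Since E[X] < 1, there exists a 5-coloring of K_{2170} with no monochromatic K_9; hence R_5(9) > 2170.

E[X] = 578349355973769015122102/582076609134674072265625 ≈ 0.994; E[X] < 1, so R_5(9) > 2170.


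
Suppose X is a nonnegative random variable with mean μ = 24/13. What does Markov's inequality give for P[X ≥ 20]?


μ = E[X] = 24/13, a = 20.
Markov: P[X ≥ 20] ≤ μ/a = (24/13)/20 = 6/65.
Numerically: ≈ 0.092308.
(Since a = 20 > μ = 1.846154, the bound 6/65 is < 1 and informative.)

P[X ≥ 20] ≤ 6/65 ≈ 0.092308.


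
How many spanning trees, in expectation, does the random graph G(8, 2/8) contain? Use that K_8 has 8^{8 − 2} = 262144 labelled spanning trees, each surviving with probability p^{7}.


K_8 has 8^{8 − 2} = 262144 labelled spanning trees.
For each such spanning tree H, let X_H = 1 if all 7 edges of H are present in G. Then P[X_H = 1] = p^{7} = (1/4)^{7} = 1/16384.
By linearity of expectation: E[X] = Σ_H E[X_H] = 262144 · p^{7} = 262144 · 1/16384 = 16.
Numerically: E[X] ≈ 16.

E[X] = 262144 · (1/4)^{7} = 16 ≈ 16.


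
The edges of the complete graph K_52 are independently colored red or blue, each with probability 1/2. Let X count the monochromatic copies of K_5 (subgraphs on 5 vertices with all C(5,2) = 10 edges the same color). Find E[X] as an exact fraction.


Let X = Σ_S X_S over the C(52, 5) = 2598960 subsets S of size 5, where X_S = 1 if the K_5 on S is monochromatic.
For a fixed S, the K_5 on S has C(5, 2) = 10 edges. P[all 10 edges red] = (1/2)^10, and likewise for blue, so P[monochromatic] = 2·(1/2)^10 = 2^{1 − 10} = 1/512.
By linearity: E[X] = C(52, 5) · 2^{1 − 10} = 2598960 · 1/512 = 162435/32.
Numerically: E[X] ≈ 5076.0938.

E[X] = C(52,5)·2^(1−C(5,2)) = 162435/32 ≈ 5076.0938.


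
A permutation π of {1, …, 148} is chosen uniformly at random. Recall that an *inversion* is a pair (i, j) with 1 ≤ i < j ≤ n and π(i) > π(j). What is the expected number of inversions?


Write X = Σ X_I over the C(148, 2) = 10878 pairs i < j, with X_I the indicator of one inversion.
There are 10878 indicators.
For each fixed pair i < j, the values π(i) and π(j) are two distinct elements of {1, …, 148} in uniformly random order; by symmetry P[π(i) > π(j)] = 1/2.
By linearity: E[X] = 10878 · (1/2) = C(148, 2) · (1/2) = 10878/2 = 5439 ≈ 5439.0000.

E[X] = 5439 = 5439.0000.


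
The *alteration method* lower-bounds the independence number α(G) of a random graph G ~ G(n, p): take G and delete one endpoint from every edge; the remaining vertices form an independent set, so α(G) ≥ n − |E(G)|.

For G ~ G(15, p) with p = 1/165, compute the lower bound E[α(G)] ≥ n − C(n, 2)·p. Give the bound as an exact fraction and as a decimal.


E[|E(G)|] = C(15, 2)·p = 105 · (1/165) = 7/11.
E[α(G)] ≥ n − E[|E(G)|] = 15 − 7/11 = 158/11.
Numerically: ≈ 14.36364.
(This is only a lower bound; the true E[α(G)] may be larger.)

E[α(G)] ≥ 158/11 ≈ 14.36364.


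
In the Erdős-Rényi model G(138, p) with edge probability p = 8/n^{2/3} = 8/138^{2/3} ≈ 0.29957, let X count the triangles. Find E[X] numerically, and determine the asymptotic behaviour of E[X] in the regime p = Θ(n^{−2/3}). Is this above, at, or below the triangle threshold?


Number of potential triangles: C(138, 3) = 428536.
Each occurs with probability p³ ≈ (0.29957)³ ≈ 2.6885108e-02.
By linearity: E[X] = C(138, 3)·p³ ≈ 428536 · 2.6885108e-02 ≈ 11521.23671.
Since α = 2/3 < 1, p = c/n^{2/3} ≫ 1/n is above the triangle threshold p ~ 1/n. Asymptotically E[X] ~ (c³/6)·n^{3(1−α)} = (8³/6)·n^{1} → ∞; triangles are abundant w.h.p.

E[X] ≈ 11521.23671; in regime p = Θ(1/n^{2/3}) E[X] diverges (above the triangle threshold p ~ 1/n).


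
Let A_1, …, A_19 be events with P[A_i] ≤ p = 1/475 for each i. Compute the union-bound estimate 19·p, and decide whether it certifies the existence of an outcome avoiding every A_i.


Union bound: P[∪_{i=1}^{19} A_i] ≤ Σ_i P[A_i] ≤ 19·p = 19·(1/475) = 1/25.
Numerically: 1/25 ≈ 0.0400000.
Is 1/25 < 1? YES.
Since P[∪ A_i] ≤ 1/25 < 1, the complement has P[∩ A_i^c] ≥ 1 − 1/25 = 24/25 > 0, so some outcome avoids every A_i.

19·p = 1/25 ≈ 0.0400000; existence CERTIFIED by the union bound.


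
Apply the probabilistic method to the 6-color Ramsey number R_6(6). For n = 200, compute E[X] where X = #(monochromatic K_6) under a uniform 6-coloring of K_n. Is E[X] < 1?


E[X] = C(200, 6) · 6^{1 − 15} = 82408626300 · 6^{−14} = 82408626300/78364164096.
As a reduced fraction: E[X] = 6867385525/6530347008 ≈ 1.0516111.
Is E[X] < 1? NO.
Since E[X] ≥ 1, the first-moment bound is inconclusive at n = 200; it does NOT by itself certify R_6(6) > 200.

E[X] = 6867385525/6530347008 ≈ 1.0516111; E[X] ≥ 1; first-moment method inconclusive here.


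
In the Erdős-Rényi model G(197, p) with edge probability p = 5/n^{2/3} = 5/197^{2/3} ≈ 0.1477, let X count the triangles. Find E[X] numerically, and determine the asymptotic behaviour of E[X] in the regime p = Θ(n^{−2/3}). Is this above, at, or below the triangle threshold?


Number of potential triangles: C(197, 3) = 1254890.
Each occurs with probability p³ ≈ (0.1477)³ ≈ 3.220902e-03.
By linearity: E[X] = C(197, 3)·p³ ≈ 1254890 · 3.220902e-03 ≈ 4041.8782.
Since α = 2/3 < 1, p = c/n^{2/3} ≫ 1/n is above the triangle threshold p ~ 1/n. Asymptotically E[X] ~ (c³/6)·n^{3(1−α)} = (5³/6)·n^{1} → ∞; triangles are abundant w.h.p.

E[X] ≈ 4041.8782; in regime p = Θ(1/n^{2/3}) E[X] diverges (above the triangle threshold p ~ 1/n).
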